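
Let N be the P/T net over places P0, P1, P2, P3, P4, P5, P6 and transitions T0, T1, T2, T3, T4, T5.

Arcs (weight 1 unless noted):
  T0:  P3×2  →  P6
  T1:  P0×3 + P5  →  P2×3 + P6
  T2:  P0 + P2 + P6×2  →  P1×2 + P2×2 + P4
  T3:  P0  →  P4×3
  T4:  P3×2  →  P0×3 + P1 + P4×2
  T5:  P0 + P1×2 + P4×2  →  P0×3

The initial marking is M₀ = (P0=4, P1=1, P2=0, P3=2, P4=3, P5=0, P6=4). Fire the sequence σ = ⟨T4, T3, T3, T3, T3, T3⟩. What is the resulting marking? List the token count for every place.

(P0=2, P1=2, P2=0, P3=0, P4=20, P5=0, P6=4)

step 1: fire T4:  (P0=4, P1=1, P2=0, P3=2, P4=3, P5=0, P6=4) → (P0=7, P1=2, P2=0, P3=0, P4=5, P5=0, P6=4)
step 2: fire T3:  (P0=7, P1=2, P2=0, P3=0, P4=5, P5=0, P6=4) → (P0=6, P1=2, P2=0, P3=0, P4=8, P5=0, P6=4)
step 3: fire T3:  (P0=6, P1=2, P2=0, P3=0, P4=8, P5=0, P6=4) → (P0=5, P1=2, P2=0, P3=0, P4=11, P5=0, P6=4)
step 4: fire T3:  (P0=5, P1=2, P2=0, P3=0, P4=11, P5=0, P6=4) → (P0=4, P1=2, P2=0, P3=0, P4=14, P5=0, P6=4)
step 5: fire T3:  (P0=4, P1=2, P2=0, P3=0, P4=14, P5=0, P6=4) → (P0=3, P1=2, P2=0, P3=0, P4=17, P5=0, P6=4)
step 6: fire T3:  (P0=3, P1=2, P2=0, P3=0, P4=17, P5=0, P6=4) → (P0=2, P1=2, P2=0, P3=0, P4=20, P5=0, P6=4)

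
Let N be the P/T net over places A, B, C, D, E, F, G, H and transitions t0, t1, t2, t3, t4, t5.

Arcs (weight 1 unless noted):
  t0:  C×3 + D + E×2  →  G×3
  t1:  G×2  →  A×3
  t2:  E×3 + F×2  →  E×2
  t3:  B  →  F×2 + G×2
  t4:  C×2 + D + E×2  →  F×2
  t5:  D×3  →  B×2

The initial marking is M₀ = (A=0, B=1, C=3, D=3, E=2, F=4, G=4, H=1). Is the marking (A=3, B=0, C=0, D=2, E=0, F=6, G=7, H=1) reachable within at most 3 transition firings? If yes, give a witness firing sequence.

YES — reachable via ⟨t0, t1, t3⟩ (3 firings)

step 1: fire t0:  (A=0, B=1, C=3, D=3, E=2, F=4, G=4, H=1) → (A=0, B=1, C=0, D=2, E=0, F=4, G=7, H=1)
step 2: fire t1:  (A=0, B=1, C=0, D=2, E=0, F=4, G=7, H=1) → (A=3, B=1, C=0, D=2, E=0, F=4, G=5, H=1)
step 3: fire t3:  (A=3, B=1, C=0, D=2, E=0, F=4, G=5, H=1) → (A=3, B=0, C=0, D=2, E=0, F=6, G=7, H=1)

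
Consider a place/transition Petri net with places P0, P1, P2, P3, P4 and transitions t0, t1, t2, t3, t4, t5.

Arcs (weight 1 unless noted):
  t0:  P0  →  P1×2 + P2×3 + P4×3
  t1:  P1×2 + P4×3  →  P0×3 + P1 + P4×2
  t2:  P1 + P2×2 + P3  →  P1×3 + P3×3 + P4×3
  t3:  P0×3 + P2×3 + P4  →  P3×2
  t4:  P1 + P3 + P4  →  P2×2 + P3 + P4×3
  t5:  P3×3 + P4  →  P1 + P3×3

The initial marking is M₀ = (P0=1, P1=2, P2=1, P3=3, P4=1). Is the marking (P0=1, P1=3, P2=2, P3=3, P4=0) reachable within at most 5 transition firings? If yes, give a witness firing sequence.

depth 0: 1 marking
depth 1: 4 markings reached so far
depth 2: 11 markings reached so far
depth 3: 28 markings reached so far
depth 4: 64 markings reached so far
depth 5: 131 markings reached so far
target is not among the 131 markings reachable within 5 steps

NO — not reachable within 5 firings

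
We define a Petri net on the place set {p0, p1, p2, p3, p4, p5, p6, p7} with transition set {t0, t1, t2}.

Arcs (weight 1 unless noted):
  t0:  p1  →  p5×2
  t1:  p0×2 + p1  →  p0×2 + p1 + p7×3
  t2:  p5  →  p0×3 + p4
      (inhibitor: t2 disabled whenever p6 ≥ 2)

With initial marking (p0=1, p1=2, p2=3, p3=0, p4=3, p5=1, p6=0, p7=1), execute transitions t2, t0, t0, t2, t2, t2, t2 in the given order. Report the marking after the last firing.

step 1: fire t2:  (p0=1, p1=2, p2=3, p3=0, p4=3, p5=1, p6=0, p7=1) → (p0=4, p1=2, p2=3, p3=0, p4=4, p5=0, p6=0, p7=1)
step 2: fire t0:  (p0=4, p1=2, p2=3, p3=0, p4=4, p5=0, p6=0, p7=1) → (p0=4, p1=1, p2=3, p3=0, p4=4, p5=2, p6=0, p7=1)
step 3: fire t0:  (p0=4, p1=1, p2=3, p3=0, p4=4, p5=2, p6=0, p7=1) → (p0=4, p1=0, p2=3, p3=0, p4=4, p5=4, p6=0, p7=1)
step 4: fire t2:  (p0=4, p1=0, p2=3, p3=0, p4=4, p5=4, p6=0, p7=1) → (p0=7, p1=0, p2=3, p3=0, p4=5, p5=3, p6=0, p7=1)
step 5: fire t2:  (p0=7, p1=0, p2=3, p3=0, p4=5, p5=3, p6=0, p7=1) → (p0=10, p1=0, p2=3, p3=0, p4=6, p5=2, p6=0, p7=1)
step 6: fire t2:  (p0=10, p1=0, p2=3, p3=0, p4=6, p5=2, p6=0, p7=1) → (p0=13, p1=0, p2=3, p3=0, p4=7, p5=1, p6=0, p7=1)
step 7: fire t2:  (p0=13, p1=0, p2=3, p3=0, p4=7, p5=1, p6=0, p7=1) → (p0=16, p1=0, p2=3, p3=0, p4=8, p5=0, p6=0, p7=1)

(p0=16, p1=0, p2=3, p3=0, p4=8, p5=0, p6=0, p7=1)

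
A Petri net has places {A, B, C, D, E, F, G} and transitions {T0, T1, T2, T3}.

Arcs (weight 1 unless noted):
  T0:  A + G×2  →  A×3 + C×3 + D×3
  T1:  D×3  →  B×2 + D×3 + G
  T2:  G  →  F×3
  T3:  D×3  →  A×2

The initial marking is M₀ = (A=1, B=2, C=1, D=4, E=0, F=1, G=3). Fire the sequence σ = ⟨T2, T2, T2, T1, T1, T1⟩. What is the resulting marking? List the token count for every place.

step 1: fire T2:  (A=1, B=2, C=1, D=4, E=0, F=1, G=3) → (A=1, B=2, C=1, D=4, E=0, F=4, G=2)
step 2: fire T2:  (A=1, B=2, C=1, D=4, E=0, F=4, G=2) → (A=1, B=2, C=1, D=4, E=0, F=7, G=1)
step 3: fire T2:  (A=1, B=2, C=1, D=4, E=0, F=7, G=1) → (A=1, B=2, C=1, D=4, E=0, F=10, G=0)
step 4: fire T1:  (A=1, B=2, C=1, D=4, E=0, F=10, G=0) → (A=1, B=4, C=1, D=4, E=0, F=10, G=1)
step 5: fire T1:  (A=1, B=4, C=1, D=4, E=0, F=10, G=1) → (A=1, B=6, C=1, D=4, E=0, F=10, G=2)
step 6: fire T1:  (A=1, B=6, C=1, D=4, E=0, F=10, G=2) → (A=1, B=8, C=1, D=4, E=0, F=10, G=3)

(A=1, B=8, C=1, D=4, E=0, F=10, G=3)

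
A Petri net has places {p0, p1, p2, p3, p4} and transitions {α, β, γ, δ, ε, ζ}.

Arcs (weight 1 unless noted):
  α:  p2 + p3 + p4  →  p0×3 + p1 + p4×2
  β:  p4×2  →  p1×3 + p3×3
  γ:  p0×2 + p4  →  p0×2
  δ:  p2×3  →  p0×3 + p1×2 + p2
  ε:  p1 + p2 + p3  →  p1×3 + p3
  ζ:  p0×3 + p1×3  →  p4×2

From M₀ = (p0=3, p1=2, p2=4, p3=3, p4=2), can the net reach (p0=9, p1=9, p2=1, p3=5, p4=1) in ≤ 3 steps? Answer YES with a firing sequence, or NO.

NO — not reachable within 3 firings

depth 0: 1 marking
depth 1: 6 markings reached so far
depth 2: 22 markings reached so far
depth 3: 55 markings reached so far
target is not among the 55 markings reachable within 3 steps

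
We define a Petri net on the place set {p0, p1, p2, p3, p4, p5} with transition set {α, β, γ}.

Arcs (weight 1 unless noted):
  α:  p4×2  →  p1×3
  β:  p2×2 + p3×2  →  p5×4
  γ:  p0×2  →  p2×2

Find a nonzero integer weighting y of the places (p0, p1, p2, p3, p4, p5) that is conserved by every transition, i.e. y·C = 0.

y = (p0:1, p1:0, p2:1, p3:-1, p4:0, p5:0)

Incidence matrix C (rows=places, cols=transitions):
        α    β    γ
   p0   0    0   -2
   p1   3    0    0
   p2   0   -2    2
   p3   0   -2    0
   p4  -2    0    0
   p5   0    4    0

Candidate y = [1, 0, 1, -1, 0, 0]; check y·C column-wise:
  col α: 1·0 + 0·3 + 1·0 + -1·0 + 0·-2 = 0
  col β: 1·0 + 1·-2 + -1·-2 + 0·4 = 0
  col γ: 1·-2 + 1·2 + -1·0 = 0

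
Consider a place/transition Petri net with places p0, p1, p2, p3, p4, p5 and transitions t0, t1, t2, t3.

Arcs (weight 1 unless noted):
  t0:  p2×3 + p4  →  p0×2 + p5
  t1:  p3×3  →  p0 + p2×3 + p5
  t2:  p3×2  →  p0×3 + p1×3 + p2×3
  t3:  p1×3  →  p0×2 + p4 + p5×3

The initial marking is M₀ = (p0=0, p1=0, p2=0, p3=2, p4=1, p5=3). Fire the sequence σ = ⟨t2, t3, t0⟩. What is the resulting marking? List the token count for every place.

step 1: fire t2:  (p0=0, p1=0, p2=0, p3=2, p4=1, p5=3) → (p0=3, p1=3, p2=3, p3=0, p4=1, p5=3)
step 2: fire t3:  (p0=3, p1=3, p2=3, p3=0, p4=1, p5=3) → (p0=5, p1=0, p2=3, p3=0, p4=2, p5=6)
step 3: fire t0:  (p0=5, p1=0, p2=3, p3=0, p4=2, p5=6) → (p0=7, p1=0, p2=0, p3=0, p4=1, p5=7)

(p0=7, p1=0, p2=0, p3=0, p4=1, p5=7)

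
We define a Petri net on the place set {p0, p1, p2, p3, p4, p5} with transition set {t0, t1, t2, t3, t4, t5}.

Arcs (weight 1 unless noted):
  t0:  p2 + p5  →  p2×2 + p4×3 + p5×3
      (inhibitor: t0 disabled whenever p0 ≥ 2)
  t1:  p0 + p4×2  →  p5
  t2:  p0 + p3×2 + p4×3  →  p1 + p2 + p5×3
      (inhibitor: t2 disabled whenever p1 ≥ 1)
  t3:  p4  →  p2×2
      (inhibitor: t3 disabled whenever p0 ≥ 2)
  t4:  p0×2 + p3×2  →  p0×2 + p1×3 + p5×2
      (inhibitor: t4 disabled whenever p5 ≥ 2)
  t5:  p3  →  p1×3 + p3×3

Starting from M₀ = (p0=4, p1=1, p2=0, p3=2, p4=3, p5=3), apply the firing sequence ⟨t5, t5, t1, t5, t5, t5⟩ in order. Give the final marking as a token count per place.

(p0=3, p1=16, p2=0, p3=12, p4=1, p5=4)

step 1: fire t5:  (p0=4, p1=1, p2=0, p3=2, p4=3, p5=3) → (p0=4, p1=4, p2=0, p3=4, p4=3, p5=3)
step 2: fire t5:  (p0=4, p1=4, p2=0, p3=4, p4=3, p5=3) → (p0=4, p1=7, p2=0, p3=6, p4=3, p5=3)
step 3: fire t1:  (p0=4, p1=7, p2=0, p3=6, p4=3, p5=3) → (p0=3, p1=7, p2=0, p3=6, p4=1, p5=4)
step 4: fire t5:  (p0=3, p1=7, p2=0, p3=6, p4=1, p5=4) → (p0=3, p1=10, p2=0, p3=8, p4=1, p5=4)
step 5: fire t5:  (p0=3, p1=10, p2=0, p3=8, p4=1, p5=4) → (p0=3, p1=13, p2=0, p3=10, p4=1, p5=4)
step 6: fire t5:  (p0=3, p1=13, p2=0, p3=10, p4=1, p5=4) → (p0=3, p1=16, p2=0, p3=12, p4=1, p5=4)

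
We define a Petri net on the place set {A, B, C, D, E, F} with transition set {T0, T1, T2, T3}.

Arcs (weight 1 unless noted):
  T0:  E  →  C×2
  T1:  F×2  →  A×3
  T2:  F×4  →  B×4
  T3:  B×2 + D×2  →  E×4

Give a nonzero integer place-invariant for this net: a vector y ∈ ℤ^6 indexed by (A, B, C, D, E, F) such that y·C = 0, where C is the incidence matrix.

Incidence matrix C (rows=places, cols=transitions):
       T0   T1   T2   T3
    A   0    3    0    0
    B   0    0    4   -2
    C   2    0    0    0
    D   0    0    0   -2
    E  -1    0    0    4
    F   0   -2   -4    0

Candidate y = [0, 0, 1, 4, 2, 0]; check y·C column-wise:
  col T0: 1·2 + 4·0 + 2·-1 = 0
  col T1: 0·3 + 1·0 + 4·0 + 2·0 + 0·-2 = 0
  col T2: 0·4 + 1·0 + 4·0 + 2·0 + 0·-4 = 0
  col T3: 0·-2 + 1·0 + 4·-2 + 2·4 = 0

y = (A:0, B:0, C:1, D:4, E:2, F:0)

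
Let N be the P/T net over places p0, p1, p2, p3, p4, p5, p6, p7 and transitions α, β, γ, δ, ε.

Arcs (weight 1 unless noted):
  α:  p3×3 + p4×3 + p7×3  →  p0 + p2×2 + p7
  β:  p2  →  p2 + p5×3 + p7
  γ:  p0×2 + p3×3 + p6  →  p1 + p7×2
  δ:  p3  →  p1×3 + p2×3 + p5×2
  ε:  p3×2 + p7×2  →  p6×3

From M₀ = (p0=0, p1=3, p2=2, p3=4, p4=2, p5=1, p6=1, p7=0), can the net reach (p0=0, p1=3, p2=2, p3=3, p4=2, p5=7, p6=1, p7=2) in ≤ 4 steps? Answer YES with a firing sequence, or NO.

depth 0: 1 marking
depth 1: 3 markings reached so far
depth 2: 6 markings reached so far
depth 3: 11 markings reached so far
depth 4: 18 markings reached so far
target is not among the 18 markings reachable within 4 steps

NO — not reachable within 4 firings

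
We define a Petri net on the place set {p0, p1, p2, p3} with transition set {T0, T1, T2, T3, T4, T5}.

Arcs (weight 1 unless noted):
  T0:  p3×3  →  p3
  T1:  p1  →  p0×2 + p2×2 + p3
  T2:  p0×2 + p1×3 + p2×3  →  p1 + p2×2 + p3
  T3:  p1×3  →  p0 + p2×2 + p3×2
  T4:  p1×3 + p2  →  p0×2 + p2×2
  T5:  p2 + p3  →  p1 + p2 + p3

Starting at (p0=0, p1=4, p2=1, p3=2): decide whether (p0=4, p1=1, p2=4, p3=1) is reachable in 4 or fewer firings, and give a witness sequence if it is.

YES — reachable via ⟨T1, T0, T4, T5⟩ (4 firings)

step 1: fire T1:  (p0=0, p1=4, p2=1, p3=2) → (p0=2, p1=3, p2=3, p3=3)
step 2: fire T0:  (p0=2, p1=3, p2=3, p3=3) → (p0=2, p1=3, p2=3, p3=1)
step 3: fire T4:  (p0=2, p1=3, p2=3, p3=1) → (p0=4, p1=0, p2=4, p3=1)
step 4: fire T5:  (p0=4, p1=0, p2=4, p3=1) → (p0=4, p1=1, p2=4, p3=1)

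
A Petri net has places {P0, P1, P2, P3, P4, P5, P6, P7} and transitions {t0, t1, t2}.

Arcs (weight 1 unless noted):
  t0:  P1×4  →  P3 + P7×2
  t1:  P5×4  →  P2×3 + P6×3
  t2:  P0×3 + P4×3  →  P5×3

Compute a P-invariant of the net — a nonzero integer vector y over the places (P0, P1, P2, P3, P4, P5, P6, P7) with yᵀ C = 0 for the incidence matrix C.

Incidence matrix C (rows=places, cols=transitions):
       t0   t1   t2
   P0   0    0   -3
   P1  -4    0    0
   P2   0    3    0
   P3   1    0    0
   P4   0    0   -3
   P5   0   -4    3
   P6   0    3    0
   P7   2    0    0

Candidate y = [0, 1, 0, 4, 0, 0, 0, 0]; check y·C column-wise:
  col t0: 1·-4 + 4·1 + 0·2 = 0
  col t1: 1·0 + 0·3 + 4·0 + 0·-4 + 0·3 = 0
  col t2: 0·-3 + 1·0 + 4·0 + 0·-3 + 0·3 = 0

y = (P0:0, P1:1, P2:0, P3:4, P4:0, P5:0, P6:0, P7:0)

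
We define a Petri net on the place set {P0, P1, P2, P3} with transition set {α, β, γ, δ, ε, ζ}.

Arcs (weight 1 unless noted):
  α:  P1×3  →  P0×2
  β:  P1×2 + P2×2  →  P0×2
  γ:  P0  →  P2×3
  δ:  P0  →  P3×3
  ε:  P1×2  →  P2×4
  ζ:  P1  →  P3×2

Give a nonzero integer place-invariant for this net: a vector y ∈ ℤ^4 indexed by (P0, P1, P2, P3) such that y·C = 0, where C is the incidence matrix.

Incidence matrix C (rows=places, cols=transitions):
        α    β    γ    δ    ε    ζ
   P0   2    2   -1   -1    0    0
   P1  -3   -2    0    0   -2   -1
   P2   0   -2    3    0    4    0
   P3   0    0    0    3    0    2

Candidate y = [3, 2, 1, 1]; check y·C column-wise:
  col α: 3·2 + 2·-3 + 1·0 + 1·0 = 0
  col β: 3·2 + 2·-2 + 1·-2 + 1·0 = 0
  col γ: 3·-1 + 2·0 + 1·3 + 1·0 = 0
  col δ: 3·-1 + 2·0 + 1·0 + 1·3 = 0
  col ε: 3·0 + 2·-2 + 1·4 + 1·0 = 0
  col ζ: 3·0 + 2·-1 + 1·0 + 1·2 = 0

y = (P0:3, P1:2, P2:1, P3:1)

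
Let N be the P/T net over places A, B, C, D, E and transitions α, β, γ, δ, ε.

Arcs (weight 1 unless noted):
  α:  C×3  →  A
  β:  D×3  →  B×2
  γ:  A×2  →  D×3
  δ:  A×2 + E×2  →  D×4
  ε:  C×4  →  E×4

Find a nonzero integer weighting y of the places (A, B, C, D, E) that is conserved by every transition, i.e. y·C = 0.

Incidence matrix C (rows=places, cols=transitions):
        α    β    γ    δ    ε
    A   1    0   -2   -2    0
    B   0    2    0    0    0
    C  -3    0    0    0   -4
    D   0   -3    3    4    0
    E   0    0    0   -2    4

Candidate y = [3, 3, 1, 2, 1]; check y·C column-wise:
  col α: 3·1 + 3·0 + 1·-3 + 2·0 + 1·0 = 0
  col β: 3·0 + 3·2 + 1·0 + 2·-3 + 1·0 = 0
  col γ: 3·-2 + 3·0 + 1·0 + 2·3 + 1·0 = 0
  col δ: 3·-2 + 3·0 + 1·0 + 2·4 + 1·-2 = 0
  col ε: 3·0 + 3·0 + 1·-4 + 2·0 + 1·4 = 0

y = (A:3, B:3, C:1, D:2, E:1)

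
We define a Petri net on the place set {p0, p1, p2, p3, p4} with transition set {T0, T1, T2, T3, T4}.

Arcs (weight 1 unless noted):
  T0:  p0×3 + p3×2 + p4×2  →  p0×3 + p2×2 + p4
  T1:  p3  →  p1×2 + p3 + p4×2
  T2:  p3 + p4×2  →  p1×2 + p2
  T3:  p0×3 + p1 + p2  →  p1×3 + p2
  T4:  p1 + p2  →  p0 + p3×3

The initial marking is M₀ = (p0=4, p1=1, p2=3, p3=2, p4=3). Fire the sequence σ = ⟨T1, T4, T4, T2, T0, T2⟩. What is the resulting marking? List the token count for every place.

(p0=6, p1=5, p2=5, p3=4, p4=0)

step 1: fire T1:  (p0=4, p1=1, p2=3, p3=2, p4=3) → (p0=4, p1=3, p2=3, p3=2, p4=5)
step 2: fire T4:  (p0=4, p1=3, p2=3, p3=2, p4=5) → (p0=5, p1=2, p2=2, p3=5, p4=5)
step 3: fire T4:  (p0=5, p1=2, p2=2, p3=5, p4=5) → (p0=6, p1=1, p2=1, p3=8, p4=5)
step 4: fire T2:  (p0=6, p1=1, p2=1, p3=8, p4=5) → (p0=6, p1=3, p2=2, p3=7, p4=3)
step 5: fire T0:  (p0=6, p1=3, p2=2, p3=7, p4=3) → (p0=6, p1=3, p2=4, p3=5, p4=2)
step 6: fire T2:  (p0=6, p1=3, p2=4, p3=5, p4=2) → (p0=6, p1=5, p2=5, p3=4, p4=0)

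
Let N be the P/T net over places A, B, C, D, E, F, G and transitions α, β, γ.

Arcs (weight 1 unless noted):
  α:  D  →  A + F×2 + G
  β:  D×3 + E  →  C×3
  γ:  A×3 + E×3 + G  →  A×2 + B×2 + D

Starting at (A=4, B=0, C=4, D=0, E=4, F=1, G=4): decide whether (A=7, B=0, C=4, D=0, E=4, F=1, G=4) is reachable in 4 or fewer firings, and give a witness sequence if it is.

NO — not reachable within 4 firings

depth 0: 1 marking
depth 1: 2 markings reached so far
depth 2: 3 markings reached so far
depth 3: 3 markings reached so far
(frontier empty at depth 3; search complete)
target is not among the 3 markings reachable within 4 steps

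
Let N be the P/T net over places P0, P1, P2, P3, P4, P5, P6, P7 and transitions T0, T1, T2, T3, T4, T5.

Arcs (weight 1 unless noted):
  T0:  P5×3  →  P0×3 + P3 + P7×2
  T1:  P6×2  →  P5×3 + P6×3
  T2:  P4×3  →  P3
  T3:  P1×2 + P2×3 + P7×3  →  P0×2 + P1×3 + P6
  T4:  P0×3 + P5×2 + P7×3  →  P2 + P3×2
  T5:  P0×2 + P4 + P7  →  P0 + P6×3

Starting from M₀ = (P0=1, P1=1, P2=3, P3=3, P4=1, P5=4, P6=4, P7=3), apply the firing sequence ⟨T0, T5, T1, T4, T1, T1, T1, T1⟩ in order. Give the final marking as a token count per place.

step 1: fire T0:  (P0=1, P1=1, P2=3, P3=3, P4=1, P5=4, P6=4, P7=3) → (P0=4, P1=1, P2=3, P3=4, P4=1, P5=1, P6=4, P7=5)
step 2: fire T5:  (P0=4, P1=1, P2=3, P3=4, P4=1, P5=1, P6=4, P7=5) → (P0=3, P1=1, P2=3, P3=4, P4=0, P5=1, P6=7, P7=4)
step 3: fire T1:  (P0=3, P1=1, P2=3, P3=4, P4=0, P5=1, P6=7, P7=4) → (P0=3, P1=1, P2=3, P3=4, P4=0, P5=4, P6=8, P7=4)
step 4: fire T4:  (P0=3, P1=1, P2=3, P3=4, P4=0, P5=4, P6=8, P7=4) → (P0=0, P1=1, P2=4, P3=6, P4=0, P5=2, P6=8, P7=1)
step 5: fire T1:  (P0=0, P1=1, P2=4, P3=6, P4=0, P5=2, P6=8, P7=1) → (P0=0, P1=1, P2=4, P3=6, P4=0, P5=5, P6=9, P7=1)
step 6: fire T1:  (P0=0, P1=1, P2=4, P3=6, P4=0, P5=5, P6=9, P7=1) → (P0=0, P1=1, P2=4, P3=6, P4=0, P5=8, P6=10, P7=1)
step 7: fire T1:  (P0=0, P1=1, P2=4, P3=6, P4=0, P5=8, P6=10, P7=1) → (P0=0, P1=1, P2=4, P3=6, P4=0, P5=11, P6=11, P7=1)
step 8: fire T1:  (P0=0, P1=1, P2=4, P3=6, P4=0, P5=11, P6=11, P7=1) → (P0=0, P1=1, P2=4, P3=6, P4=0, P5=14, P6=12, P7=1)

(P0=0, P1=1, P2=4, P3=6, P4=0, P5=14, P6=12, P7=1)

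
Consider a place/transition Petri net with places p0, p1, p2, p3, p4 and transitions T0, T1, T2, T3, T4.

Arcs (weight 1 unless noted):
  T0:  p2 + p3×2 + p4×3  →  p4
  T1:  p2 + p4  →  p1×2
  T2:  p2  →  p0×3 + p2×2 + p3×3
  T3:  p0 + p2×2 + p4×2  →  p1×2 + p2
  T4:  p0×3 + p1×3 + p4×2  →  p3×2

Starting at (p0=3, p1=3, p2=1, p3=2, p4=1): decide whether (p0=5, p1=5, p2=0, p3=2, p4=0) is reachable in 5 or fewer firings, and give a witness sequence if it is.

NO — not reachable within 5 firings

depth 0: 1 marking
depth 1: 3 markings reached so far
depth 2: 5 markings reached so far
depth 3: 7 markings reached so far
depth 4: 9 markings reached so far
depth 5: 11 markings reached so far
target is not among the 11 markings reachable within 5 steps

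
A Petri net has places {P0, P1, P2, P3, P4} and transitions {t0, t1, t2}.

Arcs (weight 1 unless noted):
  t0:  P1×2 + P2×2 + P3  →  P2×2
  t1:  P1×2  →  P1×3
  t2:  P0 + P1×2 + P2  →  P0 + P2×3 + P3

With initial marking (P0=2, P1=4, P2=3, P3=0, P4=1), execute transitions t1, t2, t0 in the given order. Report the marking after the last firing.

(P0=2, P1=1, P2=5, P3=0, P4=1)

step 1: fire t1:  (P0=2, P1=4, P2=3, P3=0, P4=1) → (P0=2, P1=5, P2=3, P3=0, P4=1)
step 2: fire t2:  (P0=2, P1=5, P2=3, P3=0, P4=1) → (P0=2, P1=3, P2=5, P3=1, P4=1)
step 3: fire t0:  (P0=2, P1=3, P2=5, P3=1, P4=1) → (P0=2, P1=1, P2=5, P3=0, P4=1)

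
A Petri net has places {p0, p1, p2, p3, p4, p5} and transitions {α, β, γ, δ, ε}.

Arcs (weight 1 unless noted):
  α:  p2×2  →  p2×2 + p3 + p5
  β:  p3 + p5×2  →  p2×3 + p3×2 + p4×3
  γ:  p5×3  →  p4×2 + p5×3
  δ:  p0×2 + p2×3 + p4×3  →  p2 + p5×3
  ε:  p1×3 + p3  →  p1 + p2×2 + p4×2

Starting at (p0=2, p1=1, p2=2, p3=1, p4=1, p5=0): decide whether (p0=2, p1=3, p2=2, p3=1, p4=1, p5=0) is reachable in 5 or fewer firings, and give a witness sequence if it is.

NO — not reachable within 5 firings

depth 0: 1 marking
depth 1: 2 markings reached so far
depth 2: 3 markings reached so far
depth 3: 5 markings reached so far
depth 4: 9 markings reached so far
depth 5: 17 markings reached so far
target is not among the 17 markings reachable within 5 steps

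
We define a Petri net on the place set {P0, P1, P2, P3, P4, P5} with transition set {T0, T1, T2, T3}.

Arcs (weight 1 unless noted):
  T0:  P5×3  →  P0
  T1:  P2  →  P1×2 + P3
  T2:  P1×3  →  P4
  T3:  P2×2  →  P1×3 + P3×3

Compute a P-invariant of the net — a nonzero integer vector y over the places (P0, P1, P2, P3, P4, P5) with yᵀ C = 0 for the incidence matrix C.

y = (P0:0, P1:1, P2:3, P3:1, P4:3, P5:0)

Incidence matrix C (rows=places, cols=transitions):
       T0   T1   T2   T3
   P0   1    0    0    0
   P1   0    2   -3    3
   P2   0   -1    0   -2
   P3   0    1    0    3
   P4   0    0    1    0
   P5  -3    0    0    0

Candidate y = [0, 1, 3, 1, 3, 0]; check y·C column-wise:
  col T0: 0·1 + 1·0 + 3·0 + 1·0 + 3·0 + 0·-3 = 0
  col T1: 1·2 + 3·-1 + 1·1 + 3·0 = 0
  col T2: 1·-3 + 3·0 + 1·0 + 3·1 = 0
  col T3: 1·3 + 3·-2 + 1·3 + 3·0 = 0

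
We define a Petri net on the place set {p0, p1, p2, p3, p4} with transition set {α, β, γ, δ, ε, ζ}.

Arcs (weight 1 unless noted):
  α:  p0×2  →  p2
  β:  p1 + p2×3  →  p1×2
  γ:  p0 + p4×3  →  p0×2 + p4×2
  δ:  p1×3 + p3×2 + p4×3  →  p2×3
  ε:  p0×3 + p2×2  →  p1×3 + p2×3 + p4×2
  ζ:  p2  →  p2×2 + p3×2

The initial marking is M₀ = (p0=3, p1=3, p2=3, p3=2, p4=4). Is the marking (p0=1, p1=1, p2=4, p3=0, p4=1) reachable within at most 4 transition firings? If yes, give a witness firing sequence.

step 1: fire α:  (p0=3, p1=3, p2=3, p3=2, p4=4) → (p0=1, p1=3, p2=4, p3=2, p4=4)
step 2: fire β:  (p0=1, p1=3, p2=4, p3=2, p4=4) → (p0=1, p1=4, p2=1, p3=2, p4=4)
step 3: fire δ:  (p0=1, p1=4, p2=1, p3=2, p4=4) → (p0=1, p1=1, p2=4, p3=0, p4=1)

YES — reachable via ⟨α, β, δ⟩ (3 firings)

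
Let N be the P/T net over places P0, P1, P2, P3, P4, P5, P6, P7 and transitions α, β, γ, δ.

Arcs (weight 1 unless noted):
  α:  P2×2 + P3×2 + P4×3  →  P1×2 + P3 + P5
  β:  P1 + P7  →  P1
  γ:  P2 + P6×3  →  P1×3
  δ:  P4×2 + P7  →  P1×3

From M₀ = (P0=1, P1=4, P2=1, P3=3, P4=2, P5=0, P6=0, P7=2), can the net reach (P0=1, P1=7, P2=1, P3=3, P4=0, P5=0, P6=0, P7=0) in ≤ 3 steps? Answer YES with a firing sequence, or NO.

step 1: fire β:  (P0=1, P1=4, P2=1, P3=3, P4=2, P5=0, P6=0, P7=2) → (P0=1, P1=4, P2=1, P3=3, P4=2, P5=0, P6=0, P7=1)
step 2: fire δ:  (P0=1, P1=4, P2=1, P3=3, P4=2, P5=0, P6=0, P7=1) → (P0=1, P1=7, P2=1, P3=3, P4=0, P5=0, P6=0, P7=0)

YES — reachable via ⟨β, δ⟩ (2 firings)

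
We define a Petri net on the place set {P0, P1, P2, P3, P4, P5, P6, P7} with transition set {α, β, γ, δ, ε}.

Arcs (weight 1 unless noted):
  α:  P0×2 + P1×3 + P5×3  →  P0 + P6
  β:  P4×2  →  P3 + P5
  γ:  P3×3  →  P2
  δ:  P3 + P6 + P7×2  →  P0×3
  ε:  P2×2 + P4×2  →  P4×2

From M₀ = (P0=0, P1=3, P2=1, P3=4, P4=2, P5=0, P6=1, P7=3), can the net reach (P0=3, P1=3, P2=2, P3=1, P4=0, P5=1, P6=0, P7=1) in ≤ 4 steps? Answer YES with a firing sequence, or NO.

YES — reachable via ⟨β, γ, δ⟩ (3 firings)

step 1: fire β:  (P0=0, P1=3, P2=1, P3=4, P4=2, P5=0, P6=1, P7=3) → (P0=0, P1=3, P2=1, P3=5, P4=0, P5=1, P6=1, P7=3)
step 2: fire γ:  (P0=0, P1=3, P2=1, P3=5, P4=0, P5=1, P6=1, P7=3) → (P0=0, P1=3, P2=2, P3=2, P4=0, P5=1, P6=1, P7=3)
step 3: fire δ:  (P0=0, P1=3, P2=2, P3=2, P4=0, P5=1, P6=1, P7=3) → (P0=3, P1=3, P2=2, P3=1, P4=0, P5=1, P6=0, P7=1)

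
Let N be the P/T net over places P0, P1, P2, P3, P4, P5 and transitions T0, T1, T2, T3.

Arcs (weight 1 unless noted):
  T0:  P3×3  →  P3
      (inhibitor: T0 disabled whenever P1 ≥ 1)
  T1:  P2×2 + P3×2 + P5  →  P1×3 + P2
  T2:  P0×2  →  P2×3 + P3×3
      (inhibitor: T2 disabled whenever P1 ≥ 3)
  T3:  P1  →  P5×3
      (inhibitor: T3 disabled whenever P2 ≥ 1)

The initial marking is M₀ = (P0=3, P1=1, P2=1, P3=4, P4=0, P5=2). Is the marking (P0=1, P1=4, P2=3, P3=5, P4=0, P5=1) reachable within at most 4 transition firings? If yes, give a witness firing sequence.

YES — reachable via ⟨T2, T1⟩ (2 firings)

step 1: fire T2:  (P0=3, P1=1, P2=1, P3=4, P4=0, P5=2) → (P0=1, P1=1, P2=4, P3=7, P4=0, P5=2)
step 2: fire T1:  (P0=1, P1=1, P2=4, P3=7, P4=0, P5=2) → (P0=1, P1=4, P2=3, P3=5, P4=0, P5=1)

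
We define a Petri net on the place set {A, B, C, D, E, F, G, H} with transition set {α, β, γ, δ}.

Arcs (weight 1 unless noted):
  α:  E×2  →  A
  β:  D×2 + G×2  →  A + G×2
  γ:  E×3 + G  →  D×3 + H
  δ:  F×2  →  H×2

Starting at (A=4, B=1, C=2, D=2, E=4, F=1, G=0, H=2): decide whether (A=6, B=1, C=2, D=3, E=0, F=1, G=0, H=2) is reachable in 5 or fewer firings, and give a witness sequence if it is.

depth 0: 1 marking
depth 1: 2 markings reached so far
depth 2: 3 markings reached so far
depth 3: 3 markings reached so far
(frontier empty at depth 3; search complete)
target is not among the 3 markings reachable within 5 steps

NO — not reachable within 5 firings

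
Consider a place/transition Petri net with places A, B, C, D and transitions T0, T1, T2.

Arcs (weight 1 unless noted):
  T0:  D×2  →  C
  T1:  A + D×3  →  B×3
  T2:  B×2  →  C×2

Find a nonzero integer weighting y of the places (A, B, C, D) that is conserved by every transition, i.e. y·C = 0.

y = (A:3, B:2, C:2, D:1)

Incidence matrix C (rows=places, cols=transitions):
       T0   T1   T2
    A   0   -1    0
    B   0    3   -2
    C   1    0    2
    D  -2   -3    0

Candidate y = [3, 2, 2, 1]; check y·C column-wise:
  col T0: 3·0 + 2·0 + 2·1 + 1·-2 = 0
  col T1: 3·-1 + 2·3 + 2·0 + 1·-3 = 0
  col T2: 3·0 + 2·-2 + 2·2 + 1·0 = 0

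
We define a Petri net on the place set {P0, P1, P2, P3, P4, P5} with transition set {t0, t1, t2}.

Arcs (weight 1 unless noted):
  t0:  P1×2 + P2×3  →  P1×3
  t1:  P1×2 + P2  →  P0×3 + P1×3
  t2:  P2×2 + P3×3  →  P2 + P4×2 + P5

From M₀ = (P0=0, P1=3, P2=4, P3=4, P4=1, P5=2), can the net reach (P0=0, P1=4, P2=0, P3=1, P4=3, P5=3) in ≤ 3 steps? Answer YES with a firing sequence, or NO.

step 1: fire t2:  (P0=0, P1=3, P2=4, P3=4, P4=1, P5=2) → (P0=0, P1=3, P2=3, P3=1, P4=3, P5=3)
step 2: fire t0:  (P0=0, P1=3, P2=3, P3=1, P4=3, P5=3) → (P0=0, P1=4, P2=0, P3=1, P4=3, P5=3)

YES — reachable via ⟨t2, t0⟩ (2 firings)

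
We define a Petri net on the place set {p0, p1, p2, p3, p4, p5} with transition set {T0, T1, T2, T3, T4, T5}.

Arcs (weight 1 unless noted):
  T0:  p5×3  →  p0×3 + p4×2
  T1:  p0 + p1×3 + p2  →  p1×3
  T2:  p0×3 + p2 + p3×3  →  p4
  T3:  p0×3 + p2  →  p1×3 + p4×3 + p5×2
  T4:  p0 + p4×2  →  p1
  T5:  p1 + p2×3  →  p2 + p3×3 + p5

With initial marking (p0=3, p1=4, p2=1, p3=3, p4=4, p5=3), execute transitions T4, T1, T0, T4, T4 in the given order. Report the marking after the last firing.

step 1: fire T4:  (p0=3, p1=4, p2=1, p3=3, p4=4, p5=3) → (p0=2, p1=5, p2=1, p3=3, p4=2, p5=3)
step 2: fire T1:  (p0=2, p1=5, p2=1, p3=3, p4=2, p5=3) → (p0=1, p1=5, p2=0, p3=3, p4=2, p5=3)
step 3: fire T0:  (p0=1, p1=5, p2=0, p3=3, p4=2, p5=3) → (p0=4, p1=5, p2=0, p3=3, p4=4, p5=0)
step 4: fire T4:  (p0=4, p1=5, p2=0, p3=3, p4=4, p5=0) → (p0=3, p1=6, p2=0, p3=3, p4=2, p5=0)
step 5: fire T4:  (p0=3, p1=6, p2=0, p3=3, p4=2, p5=0) → (p0=2, p1=7, p2=0, p3=3, p4=0, p5=0)

(p0=2, p1=7, p2=0, p3=3, p4=0, p5=0)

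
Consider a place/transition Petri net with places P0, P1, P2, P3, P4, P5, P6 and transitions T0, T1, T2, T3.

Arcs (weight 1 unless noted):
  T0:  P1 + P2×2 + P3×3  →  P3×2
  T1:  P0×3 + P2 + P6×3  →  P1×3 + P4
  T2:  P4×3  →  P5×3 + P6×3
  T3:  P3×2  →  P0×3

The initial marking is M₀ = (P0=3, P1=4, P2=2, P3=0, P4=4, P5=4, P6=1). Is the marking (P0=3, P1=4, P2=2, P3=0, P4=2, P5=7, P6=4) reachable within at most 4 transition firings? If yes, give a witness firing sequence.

depth 0: 1 marking
depth 1: 2 markings reached so far
depth 2: 3 markings reached so far
depth 3: 3 markings reached so far
(frontier empty at depth 3; search complete)
target is not among the 3 markings reachable within 4 steps

NO — not reachable within 4 firings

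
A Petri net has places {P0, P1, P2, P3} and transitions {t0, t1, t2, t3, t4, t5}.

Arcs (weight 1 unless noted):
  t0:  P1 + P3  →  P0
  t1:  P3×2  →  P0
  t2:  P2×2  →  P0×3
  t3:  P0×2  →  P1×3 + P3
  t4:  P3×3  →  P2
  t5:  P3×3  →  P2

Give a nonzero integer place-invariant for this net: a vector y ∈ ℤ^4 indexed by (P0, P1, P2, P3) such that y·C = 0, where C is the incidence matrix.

Incidence matrix C (rows=places, cols=transitions):
       t0   t1   t2   t3   t4   t5
   P0   1    1    3   -2    0    0
   P1  -1    0    0    3    0    0
   P2   0    0   -2    0    1    1
   P3  -1   -2    0    1   -3   -3

Candidate y = [2, 1, 3, 1]; check y·C column-wise:
  col t0: 2·1 + 1·-1 + 3·0 + 1·-1 = 0
  col t1: 2·1 + 1·0 + 3·0 + 1·-2 = 0
  col t2: 2·3 + 1·0 + 3·-2 + 1·0 = 0
  col t3: 2·-2 + 1·3 + 3·0 + 1·1 = 0
  col t4: 2·0 + 1·0 + 3·1 + 1·-3 = 0
  col t5: 2·0 + 1·0 + 3·1 + 1·-3 = 0

y = (P0:2, P1:1, P2:3, P3:1)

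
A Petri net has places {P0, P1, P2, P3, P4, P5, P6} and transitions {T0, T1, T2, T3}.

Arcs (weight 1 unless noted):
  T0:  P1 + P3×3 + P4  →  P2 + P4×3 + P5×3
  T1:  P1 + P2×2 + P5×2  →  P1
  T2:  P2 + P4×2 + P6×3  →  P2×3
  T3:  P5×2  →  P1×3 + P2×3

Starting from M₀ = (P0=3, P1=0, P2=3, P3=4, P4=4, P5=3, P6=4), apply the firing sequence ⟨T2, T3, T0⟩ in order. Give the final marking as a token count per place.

step 1: fire T2:  (P0=3, P1=0, P2=3, P3=4, P4=4, P5=3, P6=4) → (P0=3, P1=0, P2=5, P3=4, P4=2, P5=3, P6=1)
step 2: fire T3:  (P0=3, P1=0, P2=5, P3=4, P4=2, P5=3, P6=1) → (P0=3, P1=3, P2=8, P3=4, P4=2, P5=1, P6=1)
step 3: fire T0:  (P0=3, P1=3, P2=8, P3=4, P4=2, P5=1, P6=1) → (P0=3, P1=2, P2=9, P3=1, P4=4, P5=4, P6=1)

(P0=3, P1=2, P2=9, P3=1, P4=4, P5=4, P6=1)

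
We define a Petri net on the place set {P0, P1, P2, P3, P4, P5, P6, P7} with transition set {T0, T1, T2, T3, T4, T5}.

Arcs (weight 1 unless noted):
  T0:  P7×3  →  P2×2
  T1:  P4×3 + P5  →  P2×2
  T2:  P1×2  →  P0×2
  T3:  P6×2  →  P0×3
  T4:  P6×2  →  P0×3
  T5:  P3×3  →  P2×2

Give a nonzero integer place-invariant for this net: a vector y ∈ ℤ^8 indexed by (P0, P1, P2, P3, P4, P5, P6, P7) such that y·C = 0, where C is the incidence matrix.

y = (P0:0, P1:0, P2:0, P3:0, P4:1, P5:-3, P6:0, P7:0)

Incidence matrix C (rows=places, cols=transitions):
       T0   T1   T2   T3   T4   T5
   P0   0    0    2    3    3    0
   P1   0    0   -2    0    0    0
   P2   2    2    0    0    0    2
   P3   0    0    0    0    0   -3
   P4   0   -3    0    0    0    0
   P5   0   -1    0    0    0    0
   P6   0    0    0   -2   -2    0
   P7  -3    0    0    0    0    0

Candidate y = [0, 0, 0, 0, 1, -3, 0, 0]; check y·C column-wise:
  col T0: 0·2 + 1·0 + -3·0 + 0·-3 = 0
  col T1: 0·2 + 1·-3 + -3·-1 = 0
  col T2: 0·2 + 0·-2 + 1·0 + -3·0 = 0
  col T3: 0·3 + 1·0 + -3·0 + 0·-2 = 0
  col T4: 0·3 + 1·0 + -3·0 + 0·-2 = 0
  col T5: 0·2 + 0·-3 + 1·0 + -3·0 = 0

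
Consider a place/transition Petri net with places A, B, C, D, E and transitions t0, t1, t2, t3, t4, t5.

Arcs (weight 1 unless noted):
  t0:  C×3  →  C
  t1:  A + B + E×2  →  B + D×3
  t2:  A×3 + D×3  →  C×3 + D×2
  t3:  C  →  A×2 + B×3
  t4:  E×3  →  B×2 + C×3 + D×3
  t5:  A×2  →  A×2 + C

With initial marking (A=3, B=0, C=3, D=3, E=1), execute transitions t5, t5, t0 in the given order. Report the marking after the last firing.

(A=3, B=0, C=3, D=3, E=1)

step 1: fire t5:  (A=3, B=0, C=3, D=3, E=1) → (A=3, B=0, C=4, D=3, E=1)
step 2: fire t5:  (A=3, B=0, C=4, D=3, E=1) → (A=3, B=0, C=5, D=3, E=1)
step 3: fire t0:  (A=3, B=0, C=5, D=3, E=1) → (A=3, B=0, C=3, D=3, E=1)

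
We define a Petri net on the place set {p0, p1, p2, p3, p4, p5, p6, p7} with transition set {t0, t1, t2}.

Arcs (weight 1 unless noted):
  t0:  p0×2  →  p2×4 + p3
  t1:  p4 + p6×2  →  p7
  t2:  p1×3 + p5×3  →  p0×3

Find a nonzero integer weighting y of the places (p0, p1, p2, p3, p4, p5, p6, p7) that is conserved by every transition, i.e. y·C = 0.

y = (p0:2, p1:2, p2:1, p3:0, p4:0, p5:0, p6:0, p7:0)

Incidence matrix C (rows=places, cols=transitions):
       t0   t1   t2
   p0  -2    0    3
   p1   0    0   -3
   p2   4    0    0
   p3   1    0    0
   p4   0   -1    0
   p5   0    0   -3
   p6   0   -2    0
   p7   0    1    0

Candidate y = [2, 2, 1, 0, 0, 0, 0, 0]; check y·C column-wise:
  col t0: 2·-2 + 2·0 + 1·4 + 0·1 = 0
  col t1: 2·0 + 2·0 + 1·0 + 0·-1 + 0·-2 + 0·1 = 0
  col t2: 2·3 + 2·-3 + 1·0 + 0·-3 = 0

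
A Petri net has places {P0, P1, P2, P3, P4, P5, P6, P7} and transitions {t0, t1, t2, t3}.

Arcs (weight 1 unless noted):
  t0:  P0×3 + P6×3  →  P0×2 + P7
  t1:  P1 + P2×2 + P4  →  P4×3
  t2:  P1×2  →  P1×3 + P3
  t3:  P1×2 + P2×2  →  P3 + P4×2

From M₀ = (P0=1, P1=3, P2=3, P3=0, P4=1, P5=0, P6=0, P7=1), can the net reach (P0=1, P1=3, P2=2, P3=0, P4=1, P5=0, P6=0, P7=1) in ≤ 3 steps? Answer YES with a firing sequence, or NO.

NO — not reachable within 3 firings

depth 0: 1 marking
depth 1: 4 markings reached so far
depth 2: 7 markings reached so far
depth 3: 10 markings reached so far
target is not among the 10 markings reachable within 3 steps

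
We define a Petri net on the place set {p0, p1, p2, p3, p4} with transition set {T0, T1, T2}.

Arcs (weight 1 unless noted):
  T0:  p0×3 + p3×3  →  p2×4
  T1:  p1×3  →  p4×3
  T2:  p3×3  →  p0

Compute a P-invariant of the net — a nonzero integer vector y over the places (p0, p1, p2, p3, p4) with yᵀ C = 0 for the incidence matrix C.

y = (p0:3, p1:0, p2:3, p3:1, p4:0)

Incidence matrix C (rows=places, cols=transitions):
       T0   T1   T2
   p0  -3    0    1
   p1   0   -3    0
   p2   4    0    0
   p3  -3    0   -3
   p4   0    3    0

Candidate y = [3, 0, 3, 1, 0]; check y·C column-wise:
  col T0: 3·-3 + 3·4 + 1·-3 = 0
  col T1: 3·0 + 0·-3 + 3·0 + 1·0 + 0·3 = 0
  col T2: 3·1 + 3·0 + 1·-3 = 0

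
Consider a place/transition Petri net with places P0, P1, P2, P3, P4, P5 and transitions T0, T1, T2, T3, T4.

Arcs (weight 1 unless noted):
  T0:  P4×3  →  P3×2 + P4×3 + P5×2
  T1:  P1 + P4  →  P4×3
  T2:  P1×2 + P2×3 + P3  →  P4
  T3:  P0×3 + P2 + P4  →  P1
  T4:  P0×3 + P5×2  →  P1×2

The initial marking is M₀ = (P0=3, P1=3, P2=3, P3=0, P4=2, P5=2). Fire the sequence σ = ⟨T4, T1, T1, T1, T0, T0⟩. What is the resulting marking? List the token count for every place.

(P0=0, P1=2, P2=3, P3=4, P4=8, P5=4)

step 1: fire T4:  (P0=3, P1=3, P2=3, P3=0, P4=2, P5=2) → (P0=0, P1=5, P2=3, P3=0, P4=2, P5=0)
step 2: fire T1:  (P0=0, P1=5, P2=3, P3=0, P4=2, P5=0) → (P0=0, P1=4, P2=3, P3=0, P4=4, P5=0)
step 3: fire T1:  (P0=0, P1=4, P2=3, P3=0, P4=4, P5=0) → (P0=0, P1=3, P2=3, P3=0, P4=6, P5=0)
step 4: fire T1:  (P0=0, P1=3, P2=3, P3=0, P4=6, P5=0) → (P0=0, P1=2, P2=3, P3=0, P4=8, P5=0)
step 5: fire T0:  (P0=0, P1=2, P2=3, P3=0, P4=8, P5=0) → (P0=0, P1=2, P2=3, P3=2, P4=8, P5=2)
step 6: fire T0:  (P0=0, P1=2, P2=3, P3=2, P4=8, P5=2) → (P0=0, P1=2, P2=3, P3=4, P4=8, P5=4)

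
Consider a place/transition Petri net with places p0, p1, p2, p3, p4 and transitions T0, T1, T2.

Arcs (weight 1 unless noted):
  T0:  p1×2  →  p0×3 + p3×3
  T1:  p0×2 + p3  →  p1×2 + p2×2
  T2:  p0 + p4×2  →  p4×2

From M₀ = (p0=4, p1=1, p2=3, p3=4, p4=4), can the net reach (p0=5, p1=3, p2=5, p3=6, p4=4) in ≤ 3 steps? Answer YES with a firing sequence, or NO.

depth 0: 1 marking
depth 1: 3 markings reached so far
depth 2: 7 markings reached so far
depth 3: 11 markings reached so far
target is not among the 11 markings reachable within 3 steps

NO — not reachable within 3 firings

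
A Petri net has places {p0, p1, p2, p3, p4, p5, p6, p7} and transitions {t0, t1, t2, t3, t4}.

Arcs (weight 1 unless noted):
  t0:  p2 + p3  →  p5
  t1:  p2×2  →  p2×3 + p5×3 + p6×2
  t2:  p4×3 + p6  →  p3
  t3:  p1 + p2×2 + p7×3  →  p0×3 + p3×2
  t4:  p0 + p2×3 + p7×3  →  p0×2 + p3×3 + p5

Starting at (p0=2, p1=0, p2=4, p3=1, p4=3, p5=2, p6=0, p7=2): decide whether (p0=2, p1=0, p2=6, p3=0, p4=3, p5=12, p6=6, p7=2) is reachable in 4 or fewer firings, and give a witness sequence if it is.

step 1: fire t0:  (p0=2, p1=0, p2=4, p3=1, p4=3, p5=2, p6=0, p7=2) → (p0=2, p1=0, p2=3, p3=0, p4=3, p5=3, p6=0, p7=2)
step 2: fire t1:  (p0=2, p1=0, p2=3, p3=0, p4=3, p5=3, p6=0, p7=2) → (p0=2, p1=0, p2=4, p3=0, p4=3, p5=6, p6=2, p7=2)
step 3: fire t1:  (p0=2, p1=0, p2=4, p3=0, p4=3, p5=6, p6=2, p7=2) → (p0=2, p1=0, p2=5, p3=0, p4=3, p5=9, p6=4, p7=2)
step 4: fire t1:  (p0=2, p1=0, p2=5, p3=0, p4=3, p5=9, p6=4, p7=2) → (p0=2, p1=0, p2=6, p3=0, p4=3, p5=12, p6=6, p7=2)

YES — reachable via ⟨t0, t1, t1, t1⟩ (4 firings)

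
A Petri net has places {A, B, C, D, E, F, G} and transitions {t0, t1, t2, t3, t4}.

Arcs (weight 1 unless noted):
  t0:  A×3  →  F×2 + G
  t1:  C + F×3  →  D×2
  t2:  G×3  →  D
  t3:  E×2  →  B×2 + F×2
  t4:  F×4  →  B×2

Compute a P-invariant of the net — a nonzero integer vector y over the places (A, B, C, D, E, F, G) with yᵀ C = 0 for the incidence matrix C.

y = (A:2, B:6, C:-9, D:0, E:9, F:3, G:0)

Incidence matrix C (rows=places, cols=transitions):
       t0   t1   t2   t3   t4
    A  -3    0    0    0    0
    B   0    0    0    2    2
    C   0   -1    0    0    0
    D   0    2    1    0    0
    E   0    0    0   -2    0
    F   2   -3    0    2   -4
    G   1    0   -3    0    0

Candidate y = [2, 6, -9, 0, 9, 3, 0]; check y·C column-wise:
  col t0: 2·-3 + 6·0 + -9·0 + 9·0 + 3·2 + 0·1 = 0
  col t1: 2·0 + 6·0 + -9·-1 + 0·2 + 9·0 + 3·-3 = 0
  col t2: 2·0 + 6·0 + -9·0 + 0·1 + 9·0 + 3·0 + 0·-3 = 0
  col t3: 2·0 + 6·2 + -9·0 + 9·-2 + 3·2 = 0
  col t4: 2·0 + 6·2 + -9·0 + 9·0 + 3·-4 = 0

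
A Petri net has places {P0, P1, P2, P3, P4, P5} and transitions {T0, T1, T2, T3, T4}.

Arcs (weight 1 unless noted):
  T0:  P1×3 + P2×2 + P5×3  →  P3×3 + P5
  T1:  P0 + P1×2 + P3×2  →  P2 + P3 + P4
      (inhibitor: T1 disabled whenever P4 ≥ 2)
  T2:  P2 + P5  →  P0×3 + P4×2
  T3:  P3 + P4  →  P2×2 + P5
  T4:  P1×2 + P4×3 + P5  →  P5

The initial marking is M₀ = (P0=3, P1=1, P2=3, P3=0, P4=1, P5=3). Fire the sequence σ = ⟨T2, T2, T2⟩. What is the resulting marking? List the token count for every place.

(P0=12, P1=1, P2=0, P3=0, P4=7, P5=0)

step 1: fire T2:  (P0=3, P1=1, P2=3, P3=0, P4=1, P5=3) → (P0=6, P1=1, P2=2, P3=0, P4=3, P5=2)
step 2: fire T2:  (P0=6, P1=1, P2=2, P3=0, P4=3, P5=2) → (P0=9, P1=1, P2=1, P3=0, P4=5, P5=1)
step 3: fire T2:  (P0=9, P1=1, P2=1, P3=0, P4=5, P5=1) → (P0=12, P1=1, P2=0, P3=0, P4=7, P5=0)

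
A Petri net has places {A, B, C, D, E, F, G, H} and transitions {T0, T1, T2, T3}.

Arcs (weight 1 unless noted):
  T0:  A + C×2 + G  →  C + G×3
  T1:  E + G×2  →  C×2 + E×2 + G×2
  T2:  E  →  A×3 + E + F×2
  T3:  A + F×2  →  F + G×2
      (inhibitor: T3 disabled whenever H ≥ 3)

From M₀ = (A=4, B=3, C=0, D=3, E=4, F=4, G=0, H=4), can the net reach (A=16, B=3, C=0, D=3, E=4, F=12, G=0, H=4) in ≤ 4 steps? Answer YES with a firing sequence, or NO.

YES — reachable via ⟨T2, T2, T2, T2⟩ (4 firings)

step 1: fire T2:  (A=4, B=3, C=0, D=3, E=4, F=4, G=0, H=4) → (A=7, B=3, C=0, D=3, E=4, F=6, G=0, H=4)
step 2: fire T2:  (A=7, B=3, C=0, D=3, E=4, F=6, G=0, H=4) → (A=10, B=3, C=0, D=3, E=4, F=8, G=0, H=4)
step 3: fire T2:  (A=10, B=3, C=0, D=3, E=4, F=8, G=0, H=4) → (A=13, B=3, C=0, D=3, E=4, F=10, G=0, H=4)
step 4: fire T2:  (A=13, B=3, C=0, D=3, E=4, F=10, G=0, H=4) → (A=16, B=3, C=0, D=3, E=4, F=12, G=0, H=4)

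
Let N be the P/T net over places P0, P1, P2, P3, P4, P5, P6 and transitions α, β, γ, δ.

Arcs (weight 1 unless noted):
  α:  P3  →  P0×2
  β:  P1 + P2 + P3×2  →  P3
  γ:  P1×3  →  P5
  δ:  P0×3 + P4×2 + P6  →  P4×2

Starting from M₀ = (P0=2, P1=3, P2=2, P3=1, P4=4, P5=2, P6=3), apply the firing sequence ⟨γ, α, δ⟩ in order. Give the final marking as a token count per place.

step 1: fire γ:  (P0=2, P1=3, P2=2, P3=1, P4=4, P5=2, P6=3) → (P0=2, P1=0, P2=2, P3=1, P4=4, P5=3, P6=3)
step 2: fire α:  (P0=2, P1=0, P2=2, P3=1, P4=4, P5=3, P6=3) → (P0=4, P1=0, P2=2, P3=0, P4=4, P5=3, P6=3)
step 3: fire δ:  (P0=4, P1=0, P2=2, P3=0, P4=4, P5=3, P6=3) → (P0=1, P1=0, P2=2, P3=0, P4=4, P5=3, P6=2)

(P0=1, P1=0, P2=2, P3=0, P4=4, P5=3, P6=2)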